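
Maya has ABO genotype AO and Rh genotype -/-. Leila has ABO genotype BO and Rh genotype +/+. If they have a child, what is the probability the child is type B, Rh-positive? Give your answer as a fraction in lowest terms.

1/4

ABO cross AO × BO → offspring phenotypes: 1/4 O, 1/4 A, 1/4 B, 1/4 AB.
Rh cross -/- × +/+ → 1 Rh+.
Independent loci: P(type B, Rh-positive) = 1/4 × 1 = 1/4.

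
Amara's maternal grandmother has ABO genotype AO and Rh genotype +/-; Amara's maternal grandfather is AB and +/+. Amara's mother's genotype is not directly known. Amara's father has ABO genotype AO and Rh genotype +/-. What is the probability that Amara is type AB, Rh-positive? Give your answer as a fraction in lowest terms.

Amara's mother's ABO genotype from AO × AB: 1/4 AA, 1/4 AB, 1/4 AO, 1/4 BO.
Crossing each possibility with the father AO and summing P(type AB): 1/4·0 + 1/4·1/4 + 1/4·0 + 1/4·1/4 = 1/8.
Similarly for Rh via the mother's Rh distribution: P(Rh+) = 7/8.
Independent loci: 1/8 × 7/8 = 7/64.

7/64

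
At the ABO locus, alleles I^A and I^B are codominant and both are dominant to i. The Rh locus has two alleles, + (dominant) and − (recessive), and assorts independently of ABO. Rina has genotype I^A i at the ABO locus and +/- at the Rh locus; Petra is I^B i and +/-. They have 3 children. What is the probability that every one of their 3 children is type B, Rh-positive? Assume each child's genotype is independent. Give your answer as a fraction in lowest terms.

27/4096

ABO cross I^A i × I^B i → 1/4 O, 1/4 A, 1/4 B, 1/4 AB.
Rh cross +/- × +/- → 3/4 Rh+, 1/4 Rh-; so P(type B, Rh-positive) = 1/4 × 3/4 = 3/16 per child.
All 3 independent: (3/16)^3 = 27/4096.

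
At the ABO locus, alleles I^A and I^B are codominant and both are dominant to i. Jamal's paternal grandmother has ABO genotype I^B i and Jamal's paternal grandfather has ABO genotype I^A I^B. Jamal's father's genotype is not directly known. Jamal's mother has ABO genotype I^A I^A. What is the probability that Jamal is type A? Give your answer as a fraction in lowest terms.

Jamal's father's ABO genotype from I^B i × I^A I^B: 1/4 I^A I^B, 1/4 I^A i, 1/4 I^B I^B, 1/4 I^B i.
Crossing each possibility with the mother I^A I^A and summing P(type A): 1/4·1/2 + 1/4·1 + 1/4·0 + 1/4·1/2 = 1/2.

1/2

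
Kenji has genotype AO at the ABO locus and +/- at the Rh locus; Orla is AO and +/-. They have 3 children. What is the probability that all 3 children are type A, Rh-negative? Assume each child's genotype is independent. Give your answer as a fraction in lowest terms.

27/4096

ABO cross AO × AO → 1/4 O, 3/4 A.
Rh cross +/- × +/- → 3/4 Rh+, 1/4 Rh-; so P(type A, Rh-negative) = 3/4 × 1/4 = 3/16 per child.
All 3 independent: (3/16)^3 = 27/4096.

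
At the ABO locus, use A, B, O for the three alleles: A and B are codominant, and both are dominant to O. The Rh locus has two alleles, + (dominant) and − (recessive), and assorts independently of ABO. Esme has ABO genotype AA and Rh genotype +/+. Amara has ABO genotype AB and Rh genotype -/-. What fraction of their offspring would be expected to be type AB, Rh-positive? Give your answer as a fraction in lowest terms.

ABO cross AA × AB → offspring phenotypes: 1/2 A, 1/2 AB.
Rh cross +/+ × -/- → 1 Rh+.
Independent loci: P(type AB, Rh-positive) = 1/2 × 1 = 1/2.

1/2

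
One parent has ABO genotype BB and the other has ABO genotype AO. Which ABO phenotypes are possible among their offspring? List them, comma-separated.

B, AB

Gametes from BB × AO give offspring ABO genotypes AB, BO, i.e. phenotypes B, AB.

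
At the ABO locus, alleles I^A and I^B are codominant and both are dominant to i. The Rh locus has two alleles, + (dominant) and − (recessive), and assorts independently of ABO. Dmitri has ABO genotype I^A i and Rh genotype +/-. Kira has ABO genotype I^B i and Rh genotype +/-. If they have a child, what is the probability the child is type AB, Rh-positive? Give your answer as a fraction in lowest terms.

3/16

ABO cross I^A i × I^B i → offspring phenotypes: 1/4 O, 1/4 A, 1/4 B, 1/4 AB.
Rh cross +/- × +/- → 3/4 Rh+, 1/4 Rh-.
Independent loci: P(type AB, Rh-positive) = 1/4 × 3/4 = 3/16.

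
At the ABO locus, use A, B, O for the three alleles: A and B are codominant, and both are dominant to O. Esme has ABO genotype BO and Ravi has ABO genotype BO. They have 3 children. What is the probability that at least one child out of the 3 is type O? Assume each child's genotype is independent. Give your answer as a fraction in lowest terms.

ABO cross BO × BO → 1/4 O, 3/4 B.
So P(type O) = 1/4 per child.
P(none) = (3/4)^3 = 27/64; P(at least one) = 1 − 27/64 = 37/64.

37/64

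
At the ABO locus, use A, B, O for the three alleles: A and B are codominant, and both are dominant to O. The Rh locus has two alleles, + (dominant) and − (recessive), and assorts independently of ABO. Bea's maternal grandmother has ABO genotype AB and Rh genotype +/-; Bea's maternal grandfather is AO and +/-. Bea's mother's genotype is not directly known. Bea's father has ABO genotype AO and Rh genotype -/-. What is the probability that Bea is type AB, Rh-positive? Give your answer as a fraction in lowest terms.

1/16

Bea's mother's ABO genotype from AB × AO: 1/4 AA, 1/4 AB, 1/4 AO, 1/4 BO.
Crossing each possibility with the father AO and summing P(type AB): 1/4·0 + 1/4·1/4 + 1/4·0 + 1/4·1/4 = 1/8.
Similarly for Rh via the mother's Rh distribution: P(Rh+) = 1/2.
Independent loci: 1/8 × 1/2 = 1/16.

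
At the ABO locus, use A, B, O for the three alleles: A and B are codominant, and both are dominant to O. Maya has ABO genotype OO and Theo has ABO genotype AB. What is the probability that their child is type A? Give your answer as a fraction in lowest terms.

ABO cross OO × AB → offspring phenotypes: 1/2 A, 1/2 B.
So P(type A) = 1/2.

1/2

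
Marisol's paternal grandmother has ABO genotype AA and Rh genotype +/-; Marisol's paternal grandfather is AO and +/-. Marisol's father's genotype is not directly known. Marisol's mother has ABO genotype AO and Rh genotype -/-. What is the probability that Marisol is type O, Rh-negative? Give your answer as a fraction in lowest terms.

1/16

Marisol's father's ABO genotype from AA × AO: 1/2 AA, 1/2 AO.
Crossing each possibility with the mother AO and summing P(type O): 1/2·0 + 1/2·1/4 = 1/8.
Similarly for Rh via the father's Rh distribution: P(Rh-) = 1/2.
Independent loci: 1/8 × 1/2 = 1/16.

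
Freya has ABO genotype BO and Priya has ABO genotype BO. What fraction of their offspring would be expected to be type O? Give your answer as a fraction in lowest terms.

1/4

ABO cross BO × BO → offspring phenotypes: 1/4 O, 3/4 B.
So P(type O) = 1/4.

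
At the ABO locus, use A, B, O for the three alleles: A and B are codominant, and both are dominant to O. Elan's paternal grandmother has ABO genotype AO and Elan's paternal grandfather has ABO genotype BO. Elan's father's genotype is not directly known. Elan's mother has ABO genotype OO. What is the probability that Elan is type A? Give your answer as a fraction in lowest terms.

Elan's father's ABO genotype from AO × BO: 1/4 AB, 1/4 AO, 1/4 BO, 1/4 OO.
Crossing each possibility with the mother OO and summing P(type A): 1/4·1/2 + 1/4·1/2 + 1/4·0 + 1/4·0 = 1/4.

1/4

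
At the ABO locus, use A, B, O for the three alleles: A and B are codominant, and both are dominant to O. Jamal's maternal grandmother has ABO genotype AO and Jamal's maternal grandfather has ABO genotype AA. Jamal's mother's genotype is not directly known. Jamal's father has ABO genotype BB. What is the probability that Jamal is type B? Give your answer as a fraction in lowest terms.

1/4

Jamal's mother's ABO genotype from AO × AA: 1/2 AA, 1/2 AO.
Crossing each possibility with the father BB and summing P(type B): 1/2·0 + 1/2·1/2 = 1/4.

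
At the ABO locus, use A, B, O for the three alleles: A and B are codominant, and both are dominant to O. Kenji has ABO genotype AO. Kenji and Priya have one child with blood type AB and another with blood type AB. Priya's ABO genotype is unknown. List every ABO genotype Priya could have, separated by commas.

AB, BB, BO

For each candidate genotype of Priya, check whether crossing it with AO can produce every observed child phenotype.
  AA → possible child types {A} ✗
  AB → possible child types {A, B, AB} ✓
  AO → possible child types {O, A} ✗
  BB → possible child types {B, AB} ✓
  BO → possible child types {O, A, B, AB} ✓
  OO → possible child types {O, A} ✗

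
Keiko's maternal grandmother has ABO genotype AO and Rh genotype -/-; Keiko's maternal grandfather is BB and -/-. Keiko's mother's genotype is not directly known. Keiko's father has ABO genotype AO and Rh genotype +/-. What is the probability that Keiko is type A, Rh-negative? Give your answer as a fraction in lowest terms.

Keiko's mother's ABO genotype from AO × BB: 1/2 AB, 1/2 BO.
Crossing each possibility with the father AO and summing P(type A): 1/2·1/2 + 1/2·1/4 = 3/8.
Similarly for Rh via the mother's Rh distribution: P(Rh-) = 1/2.
Independent loci: 3/8 × 1/2 = 3/16.

3/16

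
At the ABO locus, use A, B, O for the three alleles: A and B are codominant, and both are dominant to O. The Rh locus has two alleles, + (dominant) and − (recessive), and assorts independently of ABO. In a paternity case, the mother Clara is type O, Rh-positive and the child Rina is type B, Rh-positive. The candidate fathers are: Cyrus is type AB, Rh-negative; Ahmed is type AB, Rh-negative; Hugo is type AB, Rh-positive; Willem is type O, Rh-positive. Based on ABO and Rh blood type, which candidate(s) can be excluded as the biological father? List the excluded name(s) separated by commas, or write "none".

Willem

A candidate is excluded only if no genotype consistent with his phenotype could produce a type B, Rh-positive child with a type O, Rh-positive mother.
Willem (type O, Rh+): no genotype consistent with that phenotype can produce a type-B Rh+ child with a type-O mother.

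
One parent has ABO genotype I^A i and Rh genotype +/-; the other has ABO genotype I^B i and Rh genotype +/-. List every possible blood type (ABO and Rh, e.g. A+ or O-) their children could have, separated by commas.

Gametes from I^A i × I^B i give offspring ABO genotypes I^A I^B, I^A i, I^B i, i i, i.e. phenotypes O, A, B, AB.
Rh cross +/- × +/- → phenotypes Rh+, Rh-.
Combining independently: O+, O-, A+, A-, B+, B-, AB+, AB-.

O+, O-, A+, A-, B+, B-, AB+, AB-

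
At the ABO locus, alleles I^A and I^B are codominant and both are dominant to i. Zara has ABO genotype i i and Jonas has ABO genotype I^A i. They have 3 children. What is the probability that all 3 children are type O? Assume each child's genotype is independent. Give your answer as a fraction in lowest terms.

1/8

ABO cross i i × I^A i → 1/2 O, 1/2 A.
So P(type O) = 1/2 per child.
All 3 independent: (1/2)^3 = 1/8.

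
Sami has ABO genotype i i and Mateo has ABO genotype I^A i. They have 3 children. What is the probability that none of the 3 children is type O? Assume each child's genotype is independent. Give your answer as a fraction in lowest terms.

ABO cross i i × I^A i → 1/2 O, 1/2 A.
So P(type O) = 1/2 per child.
P(not type O) = 1/2 for one child; (1/2)^3 = 1/8.

1/8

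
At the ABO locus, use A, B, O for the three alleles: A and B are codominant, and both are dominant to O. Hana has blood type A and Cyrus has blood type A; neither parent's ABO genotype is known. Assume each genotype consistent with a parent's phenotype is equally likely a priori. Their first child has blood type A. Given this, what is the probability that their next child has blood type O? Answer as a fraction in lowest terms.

1/20

Possible genotypes: Hana ∈ {AA, AO}; Cyrus ∈ {AA, AO}.
Weight each parental genotype pair by prior × P(type-A child):
  AA × AA: posterior weight 4/15; P(next child type O) = 0.
  AA × AO: posterior weight 4/15; P(next child type O) = 0.
  AO × AA: posterior weight 4/15; P(next child type O) = 0.
  AO × AO: posterior weight 1/5; P(next child type O) = 1/4.
Weighted sum = 1/20.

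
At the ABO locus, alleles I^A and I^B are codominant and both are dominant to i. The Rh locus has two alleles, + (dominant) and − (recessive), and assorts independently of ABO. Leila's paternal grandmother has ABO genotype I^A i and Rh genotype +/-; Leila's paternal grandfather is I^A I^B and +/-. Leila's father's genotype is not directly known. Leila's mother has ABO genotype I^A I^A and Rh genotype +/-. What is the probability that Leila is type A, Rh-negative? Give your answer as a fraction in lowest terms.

3/16

Leila's father's ABO genotype from I^A i × I^A I^B: 1/4 I^A I^A, 1/4 I^A I^B, 1/4 I^A i, 1/4 I^B i.
Crossing each possibility with the mother I^A I^A and summing P(type A): 1/4·1 + 1/4·1/2 + 1/4·1 + 1/4·1/2 = 3/4.
Similarly for Rh via the father's Rh distribution: P(Rh-) = 1/4.
Independent loci: 3/4 × 1/4 = 3/16.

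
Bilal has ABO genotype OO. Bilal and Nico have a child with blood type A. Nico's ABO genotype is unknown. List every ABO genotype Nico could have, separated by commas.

For each candidate genotype of Nico, check whether crossing it with OO can produce every observed child phenotype.
  AA → possible child types {A} ✓
  AB → possible child types {A, B} ✓
  AO → possible child types {O, A} ✓
  BB → possible child types {B} ✗
  BO → possible child types {O, B} ✗
  OO → possible child types {O} ✗

AA, AB, AO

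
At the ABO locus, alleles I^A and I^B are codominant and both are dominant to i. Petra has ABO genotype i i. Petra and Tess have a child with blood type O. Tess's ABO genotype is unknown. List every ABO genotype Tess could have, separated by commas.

I^A i, I^B i, i i

For each candidate genotype of Tess, check whether crossing it with i i can produce every observed child phenotype.
  I^A I^A → possible child types {A} ✗
  I^A I^B → possible child types {A, B} ✗
  I^A i → possible child types {O, A} ✓
  I^B I^B → possible child types {B} ✗
  I^B i → possible child types {O, B} ✓
  i i → possible child types {O} ✓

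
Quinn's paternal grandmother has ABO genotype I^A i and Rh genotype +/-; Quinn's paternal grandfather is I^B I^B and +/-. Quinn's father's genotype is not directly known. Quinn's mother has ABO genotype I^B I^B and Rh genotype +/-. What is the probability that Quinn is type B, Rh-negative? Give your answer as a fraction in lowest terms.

3/16

Quinn's father's ABO genotype from I^A i × I^B I^B: 1/2 I^A I^B, 1/2 I^B i.
Crossing each possibility with the mother I^B I^B and summing P(type B): 1/2·1/2 + 1/2·1 = 3/4.
Similarly for Rh via the father's Rh distribution: P(Rh-) = 1/4.
Independent loci: 3/4 × 1/4 = 3/16.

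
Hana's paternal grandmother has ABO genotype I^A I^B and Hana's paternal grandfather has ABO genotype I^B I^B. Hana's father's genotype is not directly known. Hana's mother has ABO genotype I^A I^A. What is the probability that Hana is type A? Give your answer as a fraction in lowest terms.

1/4

Hana's father's ABO genotype from I^A I^B × I^B I^B: 1/2 I^A I^B, 1/2 I^B I^B.
Crossing each possibility with the mother I^A I^A and summing P(type A): 1/2·1/2 + 1/2·0 = 1/4.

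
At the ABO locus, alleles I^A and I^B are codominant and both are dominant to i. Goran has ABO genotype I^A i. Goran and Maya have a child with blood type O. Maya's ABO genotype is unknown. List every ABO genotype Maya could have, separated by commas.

I^A i, I^B i, i i

For each candidate genotype of Maya, check whether crossing it with I^A i can produce every observed child phenotype.
  I^A I^A → possible child types {A} ✗
  I^A I^B → possible child types {A, B, AB} ✗
  I^A i → possible child types {O, A} ✓
  I^B I^B → possible child types {B, AB} ✗
  I^B i → possible child types {O, A, B, AB} ✓
  i i → possible child types {O, A} ✓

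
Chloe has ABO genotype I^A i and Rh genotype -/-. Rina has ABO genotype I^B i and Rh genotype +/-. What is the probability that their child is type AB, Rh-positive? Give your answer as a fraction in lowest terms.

1/8

ABO cross I^A i × I^B i → offspring phenotypes: 1/4 O, 1/4 A, 1/4 B, 1/4 AB.
Rh cross -/- × +/- → 1/2 Rh+, 1/2 Rh-.
Independent loci: P(type AB, Rh-positive) = 1/4 × 1/2 = 1/8.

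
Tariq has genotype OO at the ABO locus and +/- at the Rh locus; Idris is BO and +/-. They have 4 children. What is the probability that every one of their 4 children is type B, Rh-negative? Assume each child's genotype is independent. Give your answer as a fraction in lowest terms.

1/4096

ABO cross OO × BO → 1/2 O, 1/2 B.
Rh cross +/- × +/- → 3/4 Rh+, 1/4 Rh-; so P(type B, Rh-negative) = 1/2 × 1/4 = 1/8 per child.
All 4 independent: (1/8)^4 = 1/4096.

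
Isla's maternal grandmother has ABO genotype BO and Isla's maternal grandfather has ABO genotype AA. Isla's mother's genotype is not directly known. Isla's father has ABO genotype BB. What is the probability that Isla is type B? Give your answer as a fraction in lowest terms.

1/2

Isla's mother's ABO genotype from BO × AA: 1/2 AB, 1/2 AO.
Crossing each possibility with the father BB and summing P(type B): 1/2·1/2 + 1/2·1/2 = 1/2.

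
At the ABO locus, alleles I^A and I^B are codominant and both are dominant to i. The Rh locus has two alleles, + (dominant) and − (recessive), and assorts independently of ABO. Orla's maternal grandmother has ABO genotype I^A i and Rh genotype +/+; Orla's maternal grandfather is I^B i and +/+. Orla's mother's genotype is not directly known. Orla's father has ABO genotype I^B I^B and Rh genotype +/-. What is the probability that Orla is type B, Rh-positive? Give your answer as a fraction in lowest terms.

3/4

Orla's mother's ABO genotype from I^A i × I^B i: 1/4 I^A I^B, 1/4 I^A i, 1/4 I^B i, 1/4 i i.
Crossing each possibility with the father I^B I^B and summing P(type B): 1/4·1/2 + 1/4·1/2 + 1/4·1 + 1/4·1 = 3/4.
Similarly for Rh via the mother's Rh distribution: P(Rh+) = 1.
Independent loci: 3/4 × 1 = 3/4.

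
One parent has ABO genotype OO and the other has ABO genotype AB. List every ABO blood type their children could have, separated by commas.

A, B

Gametes from OO × AB give offspring ABO genotypes AO, BO, i.e. phenotypes A, B.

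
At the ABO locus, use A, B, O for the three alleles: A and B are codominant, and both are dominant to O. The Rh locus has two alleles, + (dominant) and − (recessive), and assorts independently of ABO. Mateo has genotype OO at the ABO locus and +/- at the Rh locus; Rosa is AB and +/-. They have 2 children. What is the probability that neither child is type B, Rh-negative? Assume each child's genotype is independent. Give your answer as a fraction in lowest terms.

49/64

ABO cross OO × AB → 1/2 A, 1/2 B.
Rh cross +/- × +/- → 3/4 Rh+, 1/4 Rh-; so P(type B, Rh-negative) = 1/2 × 1/4 = 1/8 per child.
P(not type B, Rh-negative) = 7/8 for one child; (7/8)^2 = 49/64.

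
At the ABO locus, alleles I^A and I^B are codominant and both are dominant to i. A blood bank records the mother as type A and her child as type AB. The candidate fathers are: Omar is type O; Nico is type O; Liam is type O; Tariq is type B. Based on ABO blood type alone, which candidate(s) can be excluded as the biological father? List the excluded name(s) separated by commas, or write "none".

A candidate is excluded only if no genotype consistent with his phenotype could produce a type AB child with a type A mother.
Omar (type O): no genotype consistent with that phenotype can produce a type-AB child with a type-A mother.
Nico (type O): no genotype consistent with that phenotype can produce a type-AB child with a type-A mother.
Liam (type O): no genotype consistent with that phenotype can produce a type-AB child with a type-A mother.

Omar, Nico, Liam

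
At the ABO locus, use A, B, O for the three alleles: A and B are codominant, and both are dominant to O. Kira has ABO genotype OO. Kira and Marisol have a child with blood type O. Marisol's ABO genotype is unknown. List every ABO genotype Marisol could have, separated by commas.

For each candidate genotype of Marisol, check whether crossing it with OO can produce every observed child phenotype.
  AA → possible child types {A} ✗
  AB → possible child types {A, B} ✗
  AO → possible child types {O, A} ✓
  BB → possible child types {B} ✗
  BO → possible child types {O, B} ✓
  OO → possible child types {O} ✓

AO, BO, OO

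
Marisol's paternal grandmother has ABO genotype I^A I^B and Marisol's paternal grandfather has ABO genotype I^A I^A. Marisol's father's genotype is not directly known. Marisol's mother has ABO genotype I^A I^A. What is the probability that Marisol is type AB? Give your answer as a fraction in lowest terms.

1/4

Marisol's father's ABO genotype from I^A I^B × I^A I^A: 1/2 I^A I^A, 1/2 I^A I^B.
Crossing each possibility with the mother I^A I^A and summing P(type AB): 1/2·0 + 1/2·1/2 = 1/4.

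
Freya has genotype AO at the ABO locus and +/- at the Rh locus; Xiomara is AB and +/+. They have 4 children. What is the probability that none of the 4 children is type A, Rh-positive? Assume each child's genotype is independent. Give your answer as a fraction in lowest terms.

ABO cross AO × AB → 1/2 A, 1/4 B, 1/4 AB.
Rh cross +/- × +/+ → 1 Rh+; so P(type A, Rh-positive) = 1/2 × 1 = 1/2 per child.
P(not type A, Rh-positive) = 1/2 for one child; (1/2)^4 = 1/16.

1/16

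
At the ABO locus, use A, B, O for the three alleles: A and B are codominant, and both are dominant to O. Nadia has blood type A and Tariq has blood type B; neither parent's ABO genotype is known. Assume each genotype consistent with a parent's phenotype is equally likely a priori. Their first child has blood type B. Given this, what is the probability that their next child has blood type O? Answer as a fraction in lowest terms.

1/12

Possible genotypes: Nadia ∈ {AA, AO}; Tariq ∈ {BB, BO}.
Weight each parental genotype pair by prior × P(type-B child):
  AO × BB: posterior weight 2/3; P(next child type O) = 0.
  AO × BO: posterior weight 1/3; P(next child type O) = 1/4.
Weighted sum = 1/12.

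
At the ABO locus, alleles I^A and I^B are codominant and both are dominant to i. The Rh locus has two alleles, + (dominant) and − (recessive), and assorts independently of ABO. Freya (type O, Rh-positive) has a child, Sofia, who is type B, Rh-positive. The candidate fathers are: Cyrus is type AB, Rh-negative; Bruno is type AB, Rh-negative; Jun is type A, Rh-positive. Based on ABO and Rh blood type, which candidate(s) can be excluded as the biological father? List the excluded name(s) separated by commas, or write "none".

A candidate is excluded only if no genotype consistent with his phenotype could produce a type B, Rh-positive child with a type O, Rh-positive mother.
Jun (type A, Rh+): no genotype consistent with that phenotype can produce a type-B Rh+ child with a type-O mother.

Jun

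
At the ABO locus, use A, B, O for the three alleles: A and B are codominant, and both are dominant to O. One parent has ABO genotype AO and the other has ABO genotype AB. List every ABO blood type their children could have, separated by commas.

A, B, AB

Gametes from AO × AB give offspring ABO genotypes AA, AB, AO, BO, i.e. phenotypes A, B, AB.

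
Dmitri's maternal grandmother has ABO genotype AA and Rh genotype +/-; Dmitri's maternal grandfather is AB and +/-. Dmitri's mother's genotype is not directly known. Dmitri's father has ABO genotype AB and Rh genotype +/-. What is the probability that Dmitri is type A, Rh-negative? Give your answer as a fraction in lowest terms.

Dmitri's mother's ABO genotype from AA × AB: 1/2 AA, 1/2 AB.
Crossing each possibility with the father AB and summing P(type A): 1/2·1/2 + 1/2·1/4 = 3/8.
Similarly for Rh via the mother's Rh distribution: P(Rh-) = 1/4.
Independent loci: 3/8 × 1/4 = 3/32.

3/32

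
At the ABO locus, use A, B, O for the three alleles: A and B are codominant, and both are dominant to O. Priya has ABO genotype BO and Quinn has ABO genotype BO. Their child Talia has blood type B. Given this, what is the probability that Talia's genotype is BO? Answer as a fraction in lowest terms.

Cross BO × BO → 1/4 BB, 1/2 BO, 1/4 OO.
Type-B genotypes among offspring: BB (1/4), BO (1/2); total 3/4.
P(BO | type B) = (1/2) / (3/4) = 2/3.

2/3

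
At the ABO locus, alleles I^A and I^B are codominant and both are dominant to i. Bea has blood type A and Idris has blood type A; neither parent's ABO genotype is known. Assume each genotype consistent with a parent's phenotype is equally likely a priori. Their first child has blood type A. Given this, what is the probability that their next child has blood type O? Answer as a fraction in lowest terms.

1/20

Possible genotypes: Bea ∈ {I^A I^A, I^A i}; Idris ∈ {I^A I^A, I^A i}.
Weight each parental genotype pair by prior × P(type-A child):
  I^A I^A × I^A I^A: posterior weight 4/15; P(next child type O) = 0.
  I^A I^A × I^A i: posterior weight 4/15; P(next child type O) = 0.
  I^A i × I^A I^A: posterior weight 4/15; P(next child type O) = 0.
  I^A i × I^A i: posterior weight 1/5; P(next child type O) = 1/4.
Weighted sum = 1/20.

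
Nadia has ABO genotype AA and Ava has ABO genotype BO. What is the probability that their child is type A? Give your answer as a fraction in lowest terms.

ABO cross AA × BO → offspring phenotypes: 1/2 A, 1/2 AB.
So P(type A) = 1/2.

1/2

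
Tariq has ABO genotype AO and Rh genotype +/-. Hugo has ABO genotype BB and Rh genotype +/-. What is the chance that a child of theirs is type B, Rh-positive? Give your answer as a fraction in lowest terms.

3/8

ABO cross AO × BB → offspring phenotypes: 1/2 B, 1/2 AB.
Rh cross +/- × +/- → 3/4 Rh+, 1/4 Rh-.
Independent loci: P(type B, Rh-positive) = 1/2 × 3/4 = 3/8.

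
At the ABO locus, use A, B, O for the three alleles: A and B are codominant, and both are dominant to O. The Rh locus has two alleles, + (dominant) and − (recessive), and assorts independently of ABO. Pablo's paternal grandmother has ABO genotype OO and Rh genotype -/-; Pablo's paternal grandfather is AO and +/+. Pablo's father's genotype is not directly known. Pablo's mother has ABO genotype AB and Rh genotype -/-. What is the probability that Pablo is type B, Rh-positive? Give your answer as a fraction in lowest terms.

3/16

Pablo's father's ABO genotype from OO × AO: 1/2 AO, 1/2 OO.
Crossing each possibility with the mother AB and summing P(type B): 1/2·1/4 + 1/2·1/2 = 3/8.
Similarly for Rh via the father's Rh distribution: P(Rh+) = 1/2.
Independent loci: 3/8 × 1/2 = 3/16.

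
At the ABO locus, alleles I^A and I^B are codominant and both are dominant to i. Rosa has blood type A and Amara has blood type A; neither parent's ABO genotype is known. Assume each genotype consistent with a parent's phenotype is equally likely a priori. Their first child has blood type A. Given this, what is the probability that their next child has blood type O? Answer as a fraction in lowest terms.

1/20

Possible genotypes: Rosa ∈ {I^A I^A, I^A i}; Amara ∈ {I^A I^A, I^A i}.
Weight each parental genotype pair by prior × P(type-A child):
  I^A I^A × I^A I^A: posterior weight 4/15; P(next child type O) = 0.
  I^A I^A × I^A i: posterior weight 4/15; P(next child type O) = 0.
  I^A i × I^A I^A: posterior weight 4/15; P(next child type O) = 0.
  I^A i × I^A i: posterior weight 1/5; P(next child type O) = 1/4.
Weighted sum = 1/20.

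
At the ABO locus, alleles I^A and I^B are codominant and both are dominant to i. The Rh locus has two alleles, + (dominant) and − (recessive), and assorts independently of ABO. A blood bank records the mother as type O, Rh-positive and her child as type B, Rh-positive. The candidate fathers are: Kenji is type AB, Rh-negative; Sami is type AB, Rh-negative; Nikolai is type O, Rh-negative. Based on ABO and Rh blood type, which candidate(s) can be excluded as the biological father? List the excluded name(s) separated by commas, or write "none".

A candidate is excluded only if no genotype consistent with his phenotype could produce a type B, Rh-positive child with a type O, Rh-positive mother.
Nikolai (type O, Rh-): no genotype consistent with that phenotype can produce a type-B Rh+ child with a type-O mother.

Nikolai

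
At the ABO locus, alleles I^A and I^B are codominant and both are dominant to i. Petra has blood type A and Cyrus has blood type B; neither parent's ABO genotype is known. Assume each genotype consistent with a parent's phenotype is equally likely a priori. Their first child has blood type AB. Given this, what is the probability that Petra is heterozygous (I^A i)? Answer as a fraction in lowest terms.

Possible genotypes: Petra ∈ {I^A I^A, I^A i}; Cyrus ∈ {I^B I^B, I^B i}.
Weight each parental genotype pair by prior × P(type-AB child):
  I^A I^A × I^B I^B: posterior weight 4/9.
  I^A I^A × I^B i: posterior weight 2/9.
  I^A i × I^B I^B: posterior weight 2/9.
  I^A i × I^B i: posterior weight 1/9.
Sum the posterior weight over pairs where Petra is I^A i: 1/3.

1/3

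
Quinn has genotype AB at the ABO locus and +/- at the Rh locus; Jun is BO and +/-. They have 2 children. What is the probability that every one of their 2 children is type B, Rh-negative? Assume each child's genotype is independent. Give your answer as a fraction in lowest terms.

ABO cross AB × BO → 1/4 A, 1/2 B, 1/4 AB.
Rh cross +/- × +/- → 3/4 Rh+, 1/4 Rh-; so P(type B, Rh-negative) = 1/2 × 1/4 = 1/8 per child.
All 2 independent: (1/8)^2 = 1/64.

1/64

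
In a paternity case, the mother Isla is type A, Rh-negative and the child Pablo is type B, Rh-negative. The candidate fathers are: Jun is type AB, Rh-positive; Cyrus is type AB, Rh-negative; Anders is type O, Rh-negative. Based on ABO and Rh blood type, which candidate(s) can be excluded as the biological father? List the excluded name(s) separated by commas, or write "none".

A candidate is excluded only if no genotype consistent with his phenotype could produce a type B, Rh-negative child with a type A, Rh-negative mother.
Anders (type O, Rh-): no genotype consistent with that phenotype can produce a type-B Rh- child with a type-A mother.

Anders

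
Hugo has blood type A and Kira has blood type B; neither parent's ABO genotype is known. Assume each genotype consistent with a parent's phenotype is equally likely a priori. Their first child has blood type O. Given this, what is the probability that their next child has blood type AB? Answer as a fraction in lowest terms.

Possible genotypes: Hugo ∈ {AA, AO}; Kira ∈ {BB, BO}.
Weight each parental genotype pair by prior × P(type-O child):
  AO × BO: posterior weight 1; P(next child type AB) = 1/4.
Weighted sum = 1/4.

1/4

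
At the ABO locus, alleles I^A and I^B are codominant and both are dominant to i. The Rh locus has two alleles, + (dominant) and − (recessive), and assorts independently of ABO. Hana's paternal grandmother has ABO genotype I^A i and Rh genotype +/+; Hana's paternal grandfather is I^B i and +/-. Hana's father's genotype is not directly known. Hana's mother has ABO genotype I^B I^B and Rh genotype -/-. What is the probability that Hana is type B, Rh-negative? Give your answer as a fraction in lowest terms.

3/16

Hana's father's ABO genotype from I^A i × I^B i: 1/4 I^A I^B, 1/4 I^A i, 1/4 I^B i, 1/4 i i.
Crossing each possibility with the mother I^B I^B and summing P(type B): 1/4·1/2 + 1/4·1/2 + 1/4·1 + 1/4·1 = 3/4.
Similarly for Rh via the father's Rh distribution: P(Rh-) = 1/4.
Independent loci: 3/4 × 1/4 = 3/16.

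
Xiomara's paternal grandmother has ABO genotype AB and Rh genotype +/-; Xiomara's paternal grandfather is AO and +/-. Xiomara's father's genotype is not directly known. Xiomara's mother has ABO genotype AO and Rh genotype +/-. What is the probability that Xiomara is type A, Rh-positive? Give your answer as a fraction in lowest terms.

15/32

Xiomara's father's ABO genotype from AB × AO: 1/4 AA, 1/4 AB, 1/4 AO, 1/4 BO.
Crossing each possibility with the mother AO and summing P(type A): 1/4·1 + 1/4·1/2 + 1/4·3/4 + 1/4·1/4 = 5/8.
Similarly for Rh via the father's Rh distribution: P(Rh+) = 3/4.
Independent loci: 5/8 × 3/4 = 15/32.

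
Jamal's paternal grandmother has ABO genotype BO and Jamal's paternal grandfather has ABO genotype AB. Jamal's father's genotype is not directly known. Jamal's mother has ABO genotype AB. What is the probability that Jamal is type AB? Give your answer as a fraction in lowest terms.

Jamal's father's ABO genotype from BO × AB: 1/4 AB, 1/4 AO, 1/4 BB, 1/4 BO.
Crossing each possibility with the mother AB and summing P(type AB): 1/4·1/2 + 1/4·1/4 + 1/4·1/2 + 1/4·1/4 = 3/8.

3/8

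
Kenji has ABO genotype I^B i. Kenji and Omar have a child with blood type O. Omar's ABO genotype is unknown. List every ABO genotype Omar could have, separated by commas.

For each candidate genotype of Omar, check whether crossing it with I^B i can produce every observed child phenotype.
  I^A I^A → possible child types {A, AB} ✗
  I^A I^B → possible child types {A, B, AB} ✗
  I^A i → possible child types {O, A, B, AB} ✓
  I^B I^B → possible child types {B} ✗
  I^B i → possible child types {O, B} ✓
  i i → possible child types {O, B} ✓

I^A i, I^B i, i i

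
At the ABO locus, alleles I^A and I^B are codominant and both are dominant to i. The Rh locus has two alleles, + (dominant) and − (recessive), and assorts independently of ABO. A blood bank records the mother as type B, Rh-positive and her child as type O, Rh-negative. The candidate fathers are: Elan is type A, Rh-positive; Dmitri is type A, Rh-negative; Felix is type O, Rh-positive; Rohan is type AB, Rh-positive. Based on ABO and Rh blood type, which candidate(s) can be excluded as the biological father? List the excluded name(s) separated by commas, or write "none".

Rohan

A candidate is excluded only if no genotype consistent with his phenotype could produce a type O, Rh-negative child with a type B, Rh-positive mother.
Rohan (type AB, Rh+): no genotype consistent with that phenotype can produce a type-O Rh- child with a type-B mother.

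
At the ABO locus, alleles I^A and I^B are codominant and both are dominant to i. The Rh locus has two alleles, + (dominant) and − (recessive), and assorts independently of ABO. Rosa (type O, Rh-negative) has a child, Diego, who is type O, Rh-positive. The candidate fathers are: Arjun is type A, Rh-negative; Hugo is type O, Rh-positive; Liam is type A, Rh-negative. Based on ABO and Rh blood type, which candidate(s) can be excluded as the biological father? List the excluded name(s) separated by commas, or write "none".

Arjun, Liam

A candidate is excluded only if no genotype consistent with his phenotype could produce a type O, Rh-positive child with a type O, Rh-negative mother.
Arjun (type A, Rh-): no genotype consistent with that phenotype can produce a type-O Rh+ child with a type-O mother.
Liam (type A, Rh-): no genotype consistent with that phenotype can produce a type-O Rh+ child with a type-O mother.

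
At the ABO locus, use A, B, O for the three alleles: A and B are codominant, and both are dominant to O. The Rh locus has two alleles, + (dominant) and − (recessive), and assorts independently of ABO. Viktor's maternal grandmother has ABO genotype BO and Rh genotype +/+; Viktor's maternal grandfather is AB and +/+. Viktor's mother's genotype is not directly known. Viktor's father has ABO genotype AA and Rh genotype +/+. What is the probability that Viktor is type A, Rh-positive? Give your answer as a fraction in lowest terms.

1/2

Viktor's mother's ABO genotype from BO × AB: 1/4 AB, 1/4 AO, 1/4 BB, 1/4 BO.
Crossing each possibility with the father AA and summing P(type A): 1/4·1/2 + 1/4·1 + 1/4·0 + 1/4·1/2 = 1/2.
Similarly for Rh via the mother's Rh distribution: P(Rh+) = 1.
Independent loci: 1/2 × 1 = 1/2.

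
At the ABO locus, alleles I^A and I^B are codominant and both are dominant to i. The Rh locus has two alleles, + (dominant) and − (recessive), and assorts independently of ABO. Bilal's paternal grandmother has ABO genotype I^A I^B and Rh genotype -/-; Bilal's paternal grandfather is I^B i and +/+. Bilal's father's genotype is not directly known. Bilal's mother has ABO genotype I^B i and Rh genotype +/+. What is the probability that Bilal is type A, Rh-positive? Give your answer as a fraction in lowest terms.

1/8

Bilal's father's ABO genotype from I^A I^B × I^B i: 1/4 I^A I^B, 1/4 I^A i, 1/4 I^B I^B, 1/4 I^B i.
Crossing each possibility with the mother I^B i and summing P(type A): 1/4·1/4 + 1/4·1/4 + 1/4·0 + 1/4·0 = 1/8.
Similarly for Rh via the father's Rh distribution: P(Rh+) = 1.
Independent loci: 1/8 × 1 = 1/8.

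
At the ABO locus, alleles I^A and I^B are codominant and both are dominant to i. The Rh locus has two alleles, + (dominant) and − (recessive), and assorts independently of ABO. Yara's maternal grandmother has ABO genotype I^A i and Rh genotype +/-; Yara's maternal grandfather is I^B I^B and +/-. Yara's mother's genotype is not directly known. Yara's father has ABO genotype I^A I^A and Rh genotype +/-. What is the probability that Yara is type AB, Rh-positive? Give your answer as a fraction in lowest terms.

Yara's mother's ABO genotype from I^A i × I^B I^B: 1/2 I^A I^B, 1/2 I^B i.
Crossing each possibility with the father I^A I^A and summing P(type AB): 1/2·1/2 + 1/2·1/2 = 1/2.
Similarly for Rh via the mother's Rh distribution: P(Rh+) = 3/4.
Independent loci: 1/2 × 3/4 = 3/8.

3/8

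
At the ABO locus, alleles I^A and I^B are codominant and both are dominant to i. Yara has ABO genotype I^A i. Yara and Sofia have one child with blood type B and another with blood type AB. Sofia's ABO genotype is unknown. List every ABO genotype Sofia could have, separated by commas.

For each candidate genotype of Sofia, check whether crossing it with I^A i can produce every observed child phenotype.
  I^A I^A → possible child types {A} ✗
  I^A I^B → possible child types {A, B, AB} ✓
  I^A i → possible child types {O, A} ✗
  I^B I^B → possible child types {B, AB} ✓
  I^B i → possible child types {O, A, B, AB} ✓
  i i → possible child types {O, A} ✗

I^A I^B, I^B I^B, I^B i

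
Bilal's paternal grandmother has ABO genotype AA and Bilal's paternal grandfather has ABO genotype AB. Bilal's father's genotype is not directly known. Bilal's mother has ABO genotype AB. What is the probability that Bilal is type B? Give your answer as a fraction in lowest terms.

Bilal's father's ABO genotype from AA × AB: 1/2 AA, 1/2 AB.
Crossing each possibility with the mother AB and summing P(type B): 1/2·0 + 1/2·1/4 = 1/8.

1/8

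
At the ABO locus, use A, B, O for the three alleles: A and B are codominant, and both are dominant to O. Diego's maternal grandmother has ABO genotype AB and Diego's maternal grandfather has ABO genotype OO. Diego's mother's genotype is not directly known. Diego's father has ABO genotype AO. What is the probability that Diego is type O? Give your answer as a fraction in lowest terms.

1/4

Diego's mother's ABO genotype from AB × OO: 1/2 AO, 1/2 BO.
Crossing each possibility with the father AO and summing P(type O): 1/2·1/4 + 1/2·1/4 = 1/4.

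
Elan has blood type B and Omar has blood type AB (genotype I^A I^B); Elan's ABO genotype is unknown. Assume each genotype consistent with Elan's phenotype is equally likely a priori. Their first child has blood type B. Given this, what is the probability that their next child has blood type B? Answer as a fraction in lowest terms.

Possible genotypes: Elan ∈ {I^B I^B, I^B i}; Omar ∈ {I^A I^B}.
Weight each parental genotype pair by prior × P(type-B child):
  I^B I^B × I^A I^B: posterior weight 1/2; P(next child type B) = 1/2.
  I^B i × I^A I^B: posterior weight 1/2; P(next child type B) = 1/2.
Weighted sum = 1/2.

1/2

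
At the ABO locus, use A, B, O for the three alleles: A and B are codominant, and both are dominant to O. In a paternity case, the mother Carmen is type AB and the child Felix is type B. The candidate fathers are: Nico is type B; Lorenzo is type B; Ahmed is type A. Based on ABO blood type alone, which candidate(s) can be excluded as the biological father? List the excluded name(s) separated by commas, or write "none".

A candidate is excluded only if no genotype consistent with his phenotype could produce a type B child with a type AB mother.
Every candidate has at least one consistent genotype combination, so none can be excluded.

none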